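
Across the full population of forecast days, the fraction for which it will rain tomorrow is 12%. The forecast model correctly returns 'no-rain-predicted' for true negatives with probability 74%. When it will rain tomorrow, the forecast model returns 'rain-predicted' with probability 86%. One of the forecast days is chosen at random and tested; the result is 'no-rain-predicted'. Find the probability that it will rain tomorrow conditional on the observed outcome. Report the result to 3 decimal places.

P(H | E) ≈ 0.025

Let H be the event that it will rain tomorrow. P(H) = 0.12, so P(¬H) = 0.88. With E the 'no-rain-predicted' result, P(E|H) = 0.14 and P(E|¬H) = 0.74.
P(E) = 0.14·0.12 + 0.74·0.88 = 0.016800 + 0.65120 = 0.66800.
By Bayes' theorem, P(H|E) = 0.016800 / 0.66800 = 0.025.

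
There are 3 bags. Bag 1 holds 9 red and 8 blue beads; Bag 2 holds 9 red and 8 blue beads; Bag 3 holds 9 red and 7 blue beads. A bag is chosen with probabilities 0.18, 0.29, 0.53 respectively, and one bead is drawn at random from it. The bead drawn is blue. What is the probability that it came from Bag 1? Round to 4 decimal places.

Posterior probability ≈ 0.1870

P(blue|Bag 1) = 0.4706; P(blue|Bag 2) = 0.4706; P(blue|Bag 3) = 0.4375.
Prior × likelihood for each source: 0.18·0.4706=0.08471, 0.29·0.4706=0.1365, 0.53·0.4375=0.2319. Summing gives P(blue) = 0.45305.
P(Bag 1 | blue) = 0.08471 / 0.45305 = 0.1870.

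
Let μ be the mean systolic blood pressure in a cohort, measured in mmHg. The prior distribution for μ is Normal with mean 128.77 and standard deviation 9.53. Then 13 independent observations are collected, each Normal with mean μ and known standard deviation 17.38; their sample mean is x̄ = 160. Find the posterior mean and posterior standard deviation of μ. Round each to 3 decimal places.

Posterior mean ≈ 153.638; posterior SD ≈ 4.301

With known σ, the Normal prior is conjugate. Weight on the data is w = (n/σ²)/(n/σ² + 1/τ₀²) = 0.0430372/(0.0430372+0.0110107) = 0.79628.
Posterior mean = w·x̄ + (1−w)·μ₀ = 0.79628·160 + 0.20372·128.77 = 153.638. Posterior variance = 1/(0.0430372+0.0110107) = 18.5021, so SD = 4.301.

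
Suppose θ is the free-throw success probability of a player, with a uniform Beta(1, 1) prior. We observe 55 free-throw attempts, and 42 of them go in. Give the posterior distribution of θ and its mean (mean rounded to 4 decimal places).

Posterior: Beta(43, 14); mean ≈ 0.7544

The binomial likelihood is conjugate to the Beta prior: with 42 successes and 13 failures, the posterior is Beta(1+42, 1+13) = Beta(43, 14).
Posterior mean = α/(α+β) = 43/57 = 0.7544.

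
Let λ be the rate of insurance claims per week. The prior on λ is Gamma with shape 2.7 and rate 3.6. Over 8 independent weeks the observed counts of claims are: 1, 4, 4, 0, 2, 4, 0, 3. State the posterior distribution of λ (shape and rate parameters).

Posterior: Gamma(shape=20.7, rate=11.6)

Total count ∑xᵢ = 18 over n = 8 weeks.
Gamma is conjugate to the Poisson likelihood: posterior is Gamma(shape = 2.7+18 = 20.7, rate = 3.6+8 = 11.6).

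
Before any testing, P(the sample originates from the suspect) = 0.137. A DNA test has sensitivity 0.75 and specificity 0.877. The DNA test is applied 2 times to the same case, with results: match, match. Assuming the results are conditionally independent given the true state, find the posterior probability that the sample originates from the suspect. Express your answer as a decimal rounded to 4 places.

With H the event that the sample originates from the suspect, the joint likelihood of the observed sequence is P(data|H) = 0.75·0.75 = 0.56250 and P(data|¬H) = 0.123·0.123 = 0.015129.
Bayes: P(H|data) = 0.137·0.56250 / (0.137·0.56250 + 0.863·0.015129) = 0.077063/0.090119 = 0.8551.

Posterior P(H) ≈ 0.8551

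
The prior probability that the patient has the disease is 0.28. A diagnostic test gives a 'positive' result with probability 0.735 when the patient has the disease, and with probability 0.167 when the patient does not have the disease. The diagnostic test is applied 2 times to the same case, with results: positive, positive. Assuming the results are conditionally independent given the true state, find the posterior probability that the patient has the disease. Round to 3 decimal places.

Posterior P(H) ≈ 0.883

Let H be the event that the patient has the disease; start with P(H) = 0.28. P('positive'|H) = 0.735, P('positive'|¬H) = 0.167.
Update on result 1 ('positive'): P(H) ← 0.735·0.2800 / (0.735·0.2800 + 0.167·0.7200) = 0.20580/0.32604 = 0.6312.
Update on result 2 ('positive'): P(H) ← 0.735·0.6312 / (0.735·0.6312 + 0.167·0.3688) = 0.46394/0.52553 = 0.8828.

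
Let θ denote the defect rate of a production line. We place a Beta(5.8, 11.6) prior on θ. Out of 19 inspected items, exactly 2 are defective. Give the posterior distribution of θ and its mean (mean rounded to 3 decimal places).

Observing 2 successes and 17 failures updates Beta(5.8, 11.6) by adding the success and failure counts to the two shape parameters: α = 5.8+2 = 7.8, β = 11.6+17 = 28.6.
Posterior mean = α/(α+β) = 7.8/36.4 = 0.214.

Posterior: Beta(7.8, 28.6); mean ≈ 0.214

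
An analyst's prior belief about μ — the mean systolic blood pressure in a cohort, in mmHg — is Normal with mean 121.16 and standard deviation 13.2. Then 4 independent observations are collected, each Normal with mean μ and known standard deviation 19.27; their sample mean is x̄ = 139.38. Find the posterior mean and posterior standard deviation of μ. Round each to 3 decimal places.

Prior precision 1/τ₀² = 1/13.2² = 0.00573921; data precision n/σ² = 4/19.27² = 0.0107720.
Posterior precision = 0.00573921 + 0.0107720 = 0.0165112, giving posterior SD = 1/√0.0165112 = 7.782.
Posterior mean = (0.00573921·121.16 + 0.0107720·139.38) / 0.0165112 = 133.047.

Posterior mean ≈ 133.047; posterior SD ≈ 7.782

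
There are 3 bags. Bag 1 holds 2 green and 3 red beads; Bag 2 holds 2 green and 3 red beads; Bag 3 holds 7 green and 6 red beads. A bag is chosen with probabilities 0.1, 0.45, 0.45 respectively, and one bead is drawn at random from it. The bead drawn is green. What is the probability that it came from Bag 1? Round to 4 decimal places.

Tabulate prior·likelihood by source: [1] prior 0.1, lik 0.4, product 0.04000; [2] prior 0.45, lik 0.4, product 0.1800; [3] prior 0.45, lik 0.5385, product 0.2423.
Normalizing constant = 0.46231; the posterior for Bag 1 is its product over the sum, 0.04000/0.46231 = 0.0865.

Posterior probability ≈ 0.0865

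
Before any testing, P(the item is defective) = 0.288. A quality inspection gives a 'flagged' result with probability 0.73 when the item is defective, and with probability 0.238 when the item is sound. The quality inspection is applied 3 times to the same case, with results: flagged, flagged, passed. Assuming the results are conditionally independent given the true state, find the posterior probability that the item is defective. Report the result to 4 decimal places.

Posterior P(H) ≈ 0.5742

With H the event that the item is defective, the joint likelihood of the observed sequence is P(data|H) = 0.73·0.73·0.27 = 0.14388 and P(data|¬H) = 0.238·0.238·0.762 = 0.043163.
Bayes: P(H|data) = 0.288·0.14388 / (0.288·0.14388 + 0.712·0.043163) = 0.041438/0.072170 = 0.5742.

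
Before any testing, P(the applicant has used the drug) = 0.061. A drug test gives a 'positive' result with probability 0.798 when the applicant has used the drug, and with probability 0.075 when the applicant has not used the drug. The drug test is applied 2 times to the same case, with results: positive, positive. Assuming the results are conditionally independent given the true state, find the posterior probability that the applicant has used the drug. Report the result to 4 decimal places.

Posterior P(H) ≈ 0.8803

Let H be the event that the applicant has used the drug; start with P(H) = 0.061. P('positive'|H) = 0.798, P('positive'|¬H) = 0.075.
Update on result 1 ('positive'): P(H) ← 0.798·0.0610 / (0.798·0.0610 + 0.075·0.9390) = 0.048678/0.11910 = 0.4087.
Update on result 2 ('positive'): P(H) ← 0.798·0.4087 / (0.798·0.4087 + 0.075·0.5913) = 0.32615/0.37049 = 0.8803.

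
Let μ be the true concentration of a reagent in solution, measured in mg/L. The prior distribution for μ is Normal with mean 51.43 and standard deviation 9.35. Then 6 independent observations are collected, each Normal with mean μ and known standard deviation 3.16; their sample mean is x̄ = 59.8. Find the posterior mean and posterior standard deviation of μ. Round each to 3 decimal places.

Prior precision 1/τ₀² = 1/9.35² = 0.0114387; data precision n/σ² = 6/3.16² = 0.600865.
Posterior precision = 0.0114387 + 0.600865 = 0.612304, giving posterior SD = 1/√0.612304 = 1.278.
Posterior mean = (0.0114387·51.43 + 0.600865·59.8) / 0.612304 = 59.644.

Posterior mean ≈ 59.644; posterior SD ≈ 1.278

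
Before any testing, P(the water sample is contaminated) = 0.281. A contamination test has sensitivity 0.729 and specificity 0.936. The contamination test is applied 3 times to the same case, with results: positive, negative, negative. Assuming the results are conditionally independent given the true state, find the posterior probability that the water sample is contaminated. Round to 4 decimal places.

Posterior P(H) ≈ 0.2718

With H the event that the water sample is contaminated, the joint likelihood of the observed sequence is P(data|H) = 0.729·0.271·0.271 = 0.053538 and P(data|¬H) = 0.064·0.936·0.936 = 0.056070.
Bayes: P(H|data) = 0.281·0.053538 / (0.281·0.053538 + 0.719·0.056070) = 0.015044/0.055359 = 0.2718.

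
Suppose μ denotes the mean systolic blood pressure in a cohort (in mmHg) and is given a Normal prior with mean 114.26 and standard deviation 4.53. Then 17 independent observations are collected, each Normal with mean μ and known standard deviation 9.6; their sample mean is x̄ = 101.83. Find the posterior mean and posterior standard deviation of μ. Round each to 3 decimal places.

Prior precision 1/τ₀² = 1/4.53² = 0.0487308; data precision n/σ² = 17/9.6² = 0.184462.
Posterior precision = 0.0487308 + 0.184462 = 0.233193, giving posterior SD = 1/√0.233193 = 2.071.
Posterior mean = (0.0487308·114.26 + 0.184462·101.83) / 0.233193 = 104.428.

Posterior mean ≈ 104.428; posterior SD ≈ 2.071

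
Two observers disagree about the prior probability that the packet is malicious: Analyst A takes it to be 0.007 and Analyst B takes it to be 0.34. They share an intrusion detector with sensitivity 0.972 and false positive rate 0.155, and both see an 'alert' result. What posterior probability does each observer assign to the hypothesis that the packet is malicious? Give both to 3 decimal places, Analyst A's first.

Analyst A: 0.042; Analyst B: 0.764

The likelihood ratio for an 'alert' result is 0.972/0.155 = 6.2710.
Analyst A: prior odds 0.007/0.993 = 0.0070493; posterior odds 0.044206; posterior probability 0.042.
Analyst B: prior odds 0.34/0.66 = 0.51515; posterior odds 3.2305; posterior probability 0.764.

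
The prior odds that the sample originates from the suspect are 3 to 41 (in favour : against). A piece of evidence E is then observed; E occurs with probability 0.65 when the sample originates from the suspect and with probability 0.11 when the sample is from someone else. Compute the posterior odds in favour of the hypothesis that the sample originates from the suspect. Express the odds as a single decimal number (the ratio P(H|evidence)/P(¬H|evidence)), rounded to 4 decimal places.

Posterior odds ≈ 0.4324

Prior odds = 3/41 = 0.073171.
Likelihood ratio for E = 0.65/0.11 = 5.9091.
Posterior odds = prior odds × LR = 0.43237.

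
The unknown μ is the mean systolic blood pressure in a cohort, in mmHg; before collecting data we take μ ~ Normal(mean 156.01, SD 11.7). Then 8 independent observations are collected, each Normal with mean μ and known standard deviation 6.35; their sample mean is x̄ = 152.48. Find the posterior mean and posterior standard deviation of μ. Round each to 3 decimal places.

Posterior mean ≈ 152.605; posterior SD ≈ 2.205

Prior precision 1/τ₀² = 1/11.7² = 0.00730514; data precision n/σ² = 8/6.35² = 0.198400.
Posterior precision = 0.00730514 + 0.198400 = 0.205706, giving posterior SD = 1/√0.205706 = 2.205.
Posterior mean = (0.00730514·156.01 + 0.198400·152.48) / 0.205706 = 152.605.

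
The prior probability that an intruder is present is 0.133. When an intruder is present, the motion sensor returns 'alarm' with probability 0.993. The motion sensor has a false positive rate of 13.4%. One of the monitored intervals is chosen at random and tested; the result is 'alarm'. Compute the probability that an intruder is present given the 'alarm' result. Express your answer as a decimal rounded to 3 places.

P(H | E) ≈ 0.532

Write H for 'an intruder is present'. Prior odds H:¬H = 0.133/0.867 = 0.15340. For the 'alarm' outcome, the likelihood ratio is 0.993/0.134 = 7.4104.
Posterior odds = 0.15340 × 7.4104 = 1.1368, so P(H|E) = 1.1368/(1+1.1368) = 0.532.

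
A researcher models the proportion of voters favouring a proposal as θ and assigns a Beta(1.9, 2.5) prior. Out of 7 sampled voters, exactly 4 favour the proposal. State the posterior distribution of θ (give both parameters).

Observing 4 successes and 3 failures updates Beta(1.9, 2.5) by adding the success and failure counts to the two shape parameters: α = 1.9+4 = 5.9, β = 2.5+3 = 5.5.

Posterior: Beta(5.9, 5.5)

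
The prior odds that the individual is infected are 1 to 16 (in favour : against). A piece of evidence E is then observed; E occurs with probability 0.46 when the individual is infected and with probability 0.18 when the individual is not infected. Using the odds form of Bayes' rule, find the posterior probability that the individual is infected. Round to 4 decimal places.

Prior odds = 1/16 = 0.062500. In log-odds, ln(0.062500) = -2.7726.
Add log likelihood ratio: ln(2.5556) = 0.93827.
Posterior log-odds = -1.8343, so posterior odds = exp(-1.8343) = 0.15972. Converting, P(H|E) = 0.15972/1.1597 = 0.1377.

Posterior probability ≈ 0.1377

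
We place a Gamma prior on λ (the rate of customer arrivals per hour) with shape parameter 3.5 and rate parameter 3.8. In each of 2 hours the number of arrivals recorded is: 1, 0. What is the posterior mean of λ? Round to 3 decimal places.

Total count ∑xᵢ = 1 over n = 2 hours.
Gamma is conjugate to the Poisson likelihood: posterior is Gamma(shape = 3.5+1 = 4.5, rate = 3.8+2 = 5.8).
Posterior mean = shape/rate = 4.5/5.8 = 0.776.

Posterior mean ≈ 0.776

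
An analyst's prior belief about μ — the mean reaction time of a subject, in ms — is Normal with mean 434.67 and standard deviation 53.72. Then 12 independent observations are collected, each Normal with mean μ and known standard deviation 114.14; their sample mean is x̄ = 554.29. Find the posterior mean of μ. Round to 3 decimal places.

With known σ, the Normal prior is conjugate. Weight on the data is w = (n/σ²)/(n/σ² + 1/τ₀²) = 0.00092110/(0.00092110+0.00034652) = 0.72664.
Posterior mean = w·x̄ + (1−w)·μ₀ = 0.72664·554.29 + 0.27336·434.67 = 521.590.

Posterior mean ≈ 521.590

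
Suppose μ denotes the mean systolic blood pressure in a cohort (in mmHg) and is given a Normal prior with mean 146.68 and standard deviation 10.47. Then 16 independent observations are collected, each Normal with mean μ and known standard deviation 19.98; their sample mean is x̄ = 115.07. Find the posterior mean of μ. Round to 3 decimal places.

Prior precision 1/τ₀² = 1/10.47² = 0.00912235; data precision n/σ² = 16/19.98² = 0.0400801.
Posterior precision = 0.00912235 + 0.0400801 = 0.0492025.
Posterior mean = (0.00912235·146.68 + 0.0400801·115.07) / 0.0492025 = 120.931.

Posterior mean ≈ 120.931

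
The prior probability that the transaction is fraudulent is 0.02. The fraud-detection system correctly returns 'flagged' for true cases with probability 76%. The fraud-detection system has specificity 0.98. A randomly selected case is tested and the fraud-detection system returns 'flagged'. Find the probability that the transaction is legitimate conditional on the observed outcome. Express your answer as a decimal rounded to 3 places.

P(¬H | E) ≈ 0.563

Write H for 'the transaction is fraudulent'. Prior odds H:¬H = 0.02/0.98 = 0.020408. For the 'flagged' outcome, the likelihood ratio is 0.76/0.02 = 38.000.
Posterior odds = 0.020408 × 38.000 = 0.77551, so P(H|E) = 0.77551/(1+0.77551) = 0.437. Then P(¬H|E) = 1 − 0.437 = 0.563.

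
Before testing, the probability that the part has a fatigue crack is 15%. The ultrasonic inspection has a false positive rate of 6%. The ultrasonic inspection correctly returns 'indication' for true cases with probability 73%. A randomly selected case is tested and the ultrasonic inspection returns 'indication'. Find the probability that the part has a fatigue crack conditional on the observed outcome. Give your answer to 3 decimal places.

Write H for 'the part has a fatigue crack'. Prior odds H:¬H = 0.15/0.85 = 0.17647. For the 'indication' outcome, the likelihood ratio is 0.73/0.06 = 12.167.
Posterior odds = 0.17647 × 12.167 = 2.1471, so P(H|E) = 2.1471/(1+2.1471) = 0.682.

P(H | E) ≈ 0.682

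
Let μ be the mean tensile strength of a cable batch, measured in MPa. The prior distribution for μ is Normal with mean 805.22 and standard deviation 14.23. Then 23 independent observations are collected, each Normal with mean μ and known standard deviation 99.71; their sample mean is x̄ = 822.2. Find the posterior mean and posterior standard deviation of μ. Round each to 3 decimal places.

With known σ, the Normal prior is conjugate. Weight on the data is w = (n/σ²)/(n/σ² + 1/τ₀²) = 0.00231340/(0.00231340+0.00493844) = 0.31901.
Posterior mean = w·x̄ + (1−w)·μ₀ = 0.31901·822.2 + 0.68099·805.22 = 810.637. Posterior variance = 1/(0.00231340+0.00493844) = 137.896, so SD = 11.743.

Posterior mean ≈ 810.637; posterior SD ≈ 11.743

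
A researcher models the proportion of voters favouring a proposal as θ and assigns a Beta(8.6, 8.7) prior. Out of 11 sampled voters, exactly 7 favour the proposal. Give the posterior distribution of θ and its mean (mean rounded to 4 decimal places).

Observing 7 successes and 4 failures updates Beta(8.6, 8.7) by adding the success and failure counts to the two shape parameters: α = 8.6+7 = 15.6, β = 8.7+4 = 12.7.
E[θ | data] = 15.6/(15.6+12.7) = 0.5512.

Posterior: Beta(15.6, 12.7); mean ≈ 0.5512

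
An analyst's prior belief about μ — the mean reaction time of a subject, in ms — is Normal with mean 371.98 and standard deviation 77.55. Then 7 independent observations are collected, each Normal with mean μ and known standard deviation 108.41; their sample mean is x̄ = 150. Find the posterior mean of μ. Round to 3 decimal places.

Posterior mean ≈ 198.446

Prior precision 1/τ₀² = 1/77.55² = 0.00016628; data precision n/σ² = 7/108.41² = 0.00059561.
Posterior precision = 0.00016628 + 0.00059561 = 0.00076189.
Posterior mean = (0.00016628·371.98 + 0.00059561·150) / 0.00076189 = 198.446.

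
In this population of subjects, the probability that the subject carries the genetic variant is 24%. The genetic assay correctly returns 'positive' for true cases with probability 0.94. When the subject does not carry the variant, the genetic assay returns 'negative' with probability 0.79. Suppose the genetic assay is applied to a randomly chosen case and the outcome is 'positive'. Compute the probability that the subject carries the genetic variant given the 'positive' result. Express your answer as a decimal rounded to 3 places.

P(H | E) ≈ 0.586

Let H be the event that the subject carries the genetic variant. P(H) = 0.24, so P(¬H) = 0.76. With E the 'positive' result, P(E|H) = 0.94 and P(E|¬H) = 0.21.
P(E) = 0.94·0.24 + 0.21·0.76 = 0.22560 + 0.15960 = 0.38520.
By Bayes' theorem, P(H|E) = 0.22560 / 0.38520 = 0.586.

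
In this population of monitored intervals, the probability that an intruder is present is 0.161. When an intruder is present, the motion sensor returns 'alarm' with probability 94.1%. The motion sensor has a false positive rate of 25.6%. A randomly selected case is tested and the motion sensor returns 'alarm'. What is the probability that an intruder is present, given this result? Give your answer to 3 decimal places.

P(H | E) ≈ 0.414

Write H for 'an intruder is present'. Prior odds H:¬H = 0.161/0.839 = 0.19190. For the 'alarm' outcome, the likelihood ratio is 0.941/0.256 = 3.6758.
Posterior odds = 0.19190 × 3.6758 = 0.70536, so P(H|E) = 0.70536/(1+0.70536) = 0.414.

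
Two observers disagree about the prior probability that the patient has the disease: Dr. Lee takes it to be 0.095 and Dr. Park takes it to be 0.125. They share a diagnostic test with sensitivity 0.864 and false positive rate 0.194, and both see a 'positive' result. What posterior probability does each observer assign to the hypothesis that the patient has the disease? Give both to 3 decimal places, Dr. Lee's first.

Dr. Lee: 0.319; Dr. Park: 0.389

P('+'|H) = 0.864, P('+'|¬H) = 0.194.
Dr. Lee: numerator 0.864·0.095 = 0.082080; evidence = 0.082080+0.194·0.905 = 0.25765; posterior = 0.319.
Dr. Park: numerator 0.864·0.125 = 0.10800; evidence = 0.10800+0.194·0.875 = 0.27775; posterior = 0.389.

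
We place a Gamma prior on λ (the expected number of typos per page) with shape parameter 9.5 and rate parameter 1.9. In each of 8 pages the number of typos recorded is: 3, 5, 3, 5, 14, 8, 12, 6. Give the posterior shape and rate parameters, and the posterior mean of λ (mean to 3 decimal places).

Posterior: Gamma(shape=65.5, rate=9.9); mean ≈ 6.616

Total count ∑xᵢ = 56 over n = 8 pages.
Gamma is conjugate to the Poisson likelihood: posterior is Gamma(shape = 9.5+56 = 65.5, rate = 1.9+8 = 9.9).
E[λ | data] = 65.5/9.9 = 6.616.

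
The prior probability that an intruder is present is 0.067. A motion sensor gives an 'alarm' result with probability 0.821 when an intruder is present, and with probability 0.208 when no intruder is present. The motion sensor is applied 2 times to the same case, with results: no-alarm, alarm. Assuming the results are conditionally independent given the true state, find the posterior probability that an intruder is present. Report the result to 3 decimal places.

Posterior P(H) ≈ 0.060

Let H be the event that an intruder is present; start with P(H) = 0.067. P('alarm'|H) = 0.821, P('alarm'|¬H) = 0.208.
Update on result 1 ('no-alarm'): P(H) ← 0.179·0.0670 / (0.179·0.0670 + 0.792·0.9330) = 0.011993/0.75093 = 0.0160.
Update on result 2 ('alarm'): P(H) ← 0.821·0.0160 / (0.821·0.0160 + 0.208·0.9840) = 0.013112/0.21779 = 0.0602.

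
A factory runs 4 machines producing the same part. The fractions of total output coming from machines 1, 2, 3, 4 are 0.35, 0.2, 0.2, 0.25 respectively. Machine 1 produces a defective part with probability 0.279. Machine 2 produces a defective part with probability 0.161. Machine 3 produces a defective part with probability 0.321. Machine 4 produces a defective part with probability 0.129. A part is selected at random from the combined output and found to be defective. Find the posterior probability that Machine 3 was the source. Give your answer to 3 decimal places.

Posterior probability ≈ 0.284

P(defective|M1) = 0.279; P(defective|M2) = 0.161; P(defective|M3) = 0.321; P(defective|M4) = 0.129.
Prior × likelihood for each source: 0.35·0.279=0.09765, 0.2·0.161=0.03220, 0.2·0.321=0.06420, 0.25·0.129=0.03225. Summing gives P(defective) = 0.22630.
P(Machine 3 | defective) = 0.06420 / 0.22630 = 0.284.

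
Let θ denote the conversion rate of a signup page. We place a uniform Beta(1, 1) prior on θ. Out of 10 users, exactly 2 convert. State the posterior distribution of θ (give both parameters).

Posterior: Beta(3, 9)

The binomial likelihood is conjugate to the Beta prior: with 2 successes and 8 failures, the posterior is Beta(1+2, 1+8) = Beta(3, 9).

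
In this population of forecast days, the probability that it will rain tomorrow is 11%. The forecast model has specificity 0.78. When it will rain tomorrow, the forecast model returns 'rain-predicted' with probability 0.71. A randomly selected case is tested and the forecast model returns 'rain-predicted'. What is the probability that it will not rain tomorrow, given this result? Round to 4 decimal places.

P(¬H | E) ≈ 0.7149

Write H for 'it will rain tomorrow'. Prior odds H:¬H = 0.11/0.89 = 0.12360. For the 'rain-predicted' outcome, the likelihood ratio is 0.71/0.22 = 3.2273.
Posterior odds = 0.12360 × 3.2273 = 0.39888, so P(H|E) = 0.39888/(1+0.39888) = 0.2851. Then P(¬H|E) = 1 − 0.2851 = 0.7149.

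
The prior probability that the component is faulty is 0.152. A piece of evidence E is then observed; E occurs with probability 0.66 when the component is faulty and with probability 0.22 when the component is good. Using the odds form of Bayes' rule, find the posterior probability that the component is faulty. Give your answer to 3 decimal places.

Prior odds = 0.152/(1−0.152) = 0.17925. In log-odds, ln(0.17925) = -1.7190.
Add log likelihood ratio: ln(3.0000) = 1.0986.
Posterior log-odds = -0.62039, so posterior odds = exp(-0.62039) = 0.53774. Converting, P(H|E) = 0.53774/1.5377 = 0.350.

Posterior probability ≈ 0.350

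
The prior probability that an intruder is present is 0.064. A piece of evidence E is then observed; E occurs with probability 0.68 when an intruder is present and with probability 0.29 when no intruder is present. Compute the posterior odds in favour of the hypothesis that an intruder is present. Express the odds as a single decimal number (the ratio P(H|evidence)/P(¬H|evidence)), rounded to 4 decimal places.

Prior odds = 0.064/(1−0.064) = 0.068376. In log-odds, ln(0.068376) = -2.6827.
Add log likelihood ratio: ln(2.3448) = 0.85221.
Posterior log-odds = -1.8305, so posterior odds = exp(-1.8305) = 0.16033.

Posterior odds ≈ 0.1603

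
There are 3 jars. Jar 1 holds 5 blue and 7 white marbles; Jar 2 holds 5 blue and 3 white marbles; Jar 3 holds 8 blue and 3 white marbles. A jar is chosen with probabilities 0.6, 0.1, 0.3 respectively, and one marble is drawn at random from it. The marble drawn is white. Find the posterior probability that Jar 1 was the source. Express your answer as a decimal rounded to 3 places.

Tabulate prior·likelihood by source: [1] prior 0.6, lik 0.5833, product 0.3500; [2] prior 0.1, lik 0.375, product 0.03750; [3] prior 0.3, lik 0.2727, product 0.08182.
Normalizing constant = 0.46932; the posterior for Jar 1 is its product over the sum, 0.3500/0.46932 = 0.746.

Posterior probability ≈ 0.746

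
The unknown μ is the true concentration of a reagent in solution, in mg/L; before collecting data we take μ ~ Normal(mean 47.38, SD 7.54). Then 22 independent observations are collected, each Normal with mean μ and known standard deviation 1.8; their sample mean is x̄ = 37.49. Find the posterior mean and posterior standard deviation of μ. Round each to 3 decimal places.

Prior precision 1/τ₀² = 1/7.54² = 0.0175897; data precision n/σ² = 22/1.8² = 6.79012.
Posterior precision = 0.0175897 + 6.79012 = 6.80771, giving posterior SD = 1/√6.80771 = 0.383.
Posterior mean = (0.0175897·47.38 + 6.79012·37.49) / 6.80771 = 37.516.

Posterior mean ≈ 37.516; posterior SD ≈ 0.383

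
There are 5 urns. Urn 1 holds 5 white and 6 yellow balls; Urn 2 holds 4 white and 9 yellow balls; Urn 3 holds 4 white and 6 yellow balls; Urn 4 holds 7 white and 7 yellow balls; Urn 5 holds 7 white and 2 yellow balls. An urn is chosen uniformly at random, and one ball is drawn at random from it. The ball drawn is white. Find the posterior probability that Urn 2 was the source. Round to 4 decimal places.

P(white|Urn 1) = 0.4545; P(white|Urn 2) = 0.3077; P(white|Urn 3) = 0.4; P(white|Urn 4) = 0.5; P(white|Urn 5) = 0.7778.
Prior × likelihood for each source: 0.2·0.4545=0.09091, 0.2·0.3077=0.06154, 0.2·0.4=0.08000, 0.2·0.5=0.1000, 0.2·0.7778=0.1556. Summing gives P(white) = 0.48800.
P(Urn 2 | white) = 0.06154 / 0.48800 = 0.1261.

Posterior probability ≈ 0.1261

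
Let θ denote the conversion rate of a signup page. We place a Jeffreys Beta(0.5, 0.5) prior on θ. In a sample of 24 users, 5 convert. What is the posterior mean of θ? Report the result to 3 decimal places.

Posterior mean ≈ 0.220

Observing 5 successes and 19 failures updates Beta(0.5, 0.5) by adding the success and failure counts to the two shape parameters: α = 0.5+5 = 5.5, β = 0.5+19 = 19.5.
E[θ | data] = 5.5/(5.5+19.5) = 0.220.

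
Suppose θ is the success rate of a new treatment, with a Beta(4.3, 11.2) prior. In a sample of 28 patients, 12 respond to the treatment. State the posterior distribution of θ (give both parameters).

Observing 12 successes and 16 failures updates Beta(4.3, 11.2) by adding the success and failure counts to the two shape parameters: α = 4.3+12 = 16.3, β = 11.2+16 = 27.2.

Posterior: Beta(16.3, 27.2)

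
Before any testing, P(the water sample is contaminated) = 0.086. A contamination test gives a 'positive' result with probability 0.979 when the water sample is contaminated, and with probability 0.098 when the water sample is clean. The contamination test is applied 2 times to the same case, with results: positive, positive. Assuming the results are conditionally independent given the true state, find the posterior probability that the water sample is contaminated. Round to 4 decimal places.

Posterior P(H) ≈ 0.9038

With H the event that the water sample is contaminated, the joint likelihood of the observed sequence is P(data|H) = 0.979·0.979 = 0.95844 and P(data|¬H) = 0.098·0.098 = 0.0096040.
Bayes: P(H|data) = 0.086·0.95844 / (0.086·0.95844 + 0.914·0.0096040) = 0.082426/0.091204 = 0.9038.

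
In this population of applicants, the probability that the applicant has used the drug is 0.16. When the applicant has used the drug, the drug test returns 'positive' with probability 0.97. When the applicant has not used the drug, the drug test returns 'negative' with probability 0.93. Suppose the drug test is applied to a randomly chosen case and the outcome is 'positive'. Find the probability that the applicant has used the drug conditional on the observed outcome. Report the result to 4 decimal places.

Write H for 'the applicant has used the drug'. Prior odds H:¬H = 0.16/0.84 = 0.19048. For the 'positive' outcome, the likelihood ratio is 0.97/0.07 = 13.857.
Posterior odds = 0.19048 × 13.857 = 2.6395, so P(H|E) = 2.6395/(1+2.6395) = 0.7252.

P(H | E) ≈ 0.7252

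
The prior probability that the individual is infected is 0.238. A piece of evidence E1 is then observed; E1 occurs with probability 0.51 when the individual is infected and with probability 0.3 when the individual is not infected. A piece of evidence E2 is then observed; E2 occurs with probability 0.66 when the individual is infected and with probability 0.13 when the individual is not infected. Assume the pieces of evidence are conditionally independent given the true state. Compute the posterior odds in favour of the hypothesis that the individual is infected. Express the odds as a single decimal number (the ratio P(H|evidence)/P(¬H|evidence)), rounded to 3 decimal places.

Posterior odds ≈ 2.696

Prior odds = 0.238/(1−0.238) = 0.31234. In log-odds, ln(0.31234) = -1.1637.
Add log likelihood ratios: ln(1.7000) + ln(5.0769) = 2.1553.
Posterior log-odds = 0.99166, so posterior odds = exp(0.99166) = 2.6957.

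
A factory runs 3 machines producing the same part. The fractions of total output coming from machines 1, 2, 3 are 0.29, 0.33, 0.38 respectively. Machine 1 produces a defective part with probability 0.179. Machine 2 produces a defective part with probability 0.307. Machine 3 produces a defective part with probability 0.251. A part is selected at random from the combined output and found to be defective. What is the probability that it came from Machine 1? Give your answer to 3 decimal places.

Posterior probability ≈ 0.209

Tabulate prior·likelihood by source: [1] prior 0.29, lik 0.179, product 0.05191; [2] prior 0.33, lik 0.307, product 0.1013; [3] prior 0.38, lik 0.251, product 0.09538.
Normalizing constant = 0.24860; the posterior for Machine 1 is its product over the sum, 0.05191/0.24860 = 0.209.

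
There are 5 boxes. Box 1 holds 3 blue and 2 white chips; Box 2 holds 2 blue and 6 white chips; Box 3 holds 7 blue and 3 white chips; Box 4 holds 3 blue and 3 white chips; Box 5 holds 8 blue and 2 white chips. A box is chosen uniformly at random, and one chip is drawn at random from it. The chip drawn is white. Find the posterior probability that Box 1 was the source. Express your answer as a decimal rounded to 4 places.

Posterior probability ≈ 0.1860

P(white|Box 1) = 0.4; P(white|Box 2) = 0.75; P(white|Box 3) = 0.3; P(white|Box 4) = 0.5; P(white|Box 5) = 0.2.
Prior × likelihood for each source: 0.2·0.4=0.08000, 0.2·0.75=0.1500, 0.2·0.3=0.06000, 0.2·0.5=0.1000, 0.2·0.2=0.04000. Summing gives P(white) = 0.43000.
P(Box 1 | white) = 0.08000 / 0.43000 = 0.1860.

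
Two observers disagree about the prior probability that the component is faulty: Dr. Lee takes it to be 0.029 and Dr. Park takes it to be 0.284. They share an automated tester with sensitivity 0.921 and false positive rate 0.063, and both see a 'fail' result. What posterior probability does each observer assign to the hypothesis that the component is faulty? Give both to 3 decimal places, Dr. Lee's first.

P('+'|H) = 0.921, P('+'|¬H) = 0.063.
Dr. Lee: numerator 0.921·0.029 = 0.026709; evidence = 0.026709+0.063·0.971 = 0.087882; posterior = 0.304.
Dr. Park: numerator 0.921·0.284 = 0.26156; evidence = 0.26156+0.063·0.716 = 0.30667; posterior = 0.853.

Dr. Lee: 0.304; Dr. Park: 0.853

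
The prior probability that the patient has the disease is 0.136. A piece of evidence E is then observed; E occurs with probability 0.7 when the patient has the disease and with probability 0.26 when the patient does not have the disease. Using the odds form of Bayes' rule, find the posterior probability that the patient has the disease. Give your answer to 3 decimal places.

Prior odds = 0.136/(1−0.136) = 0.15741. In log-odds, ln(0.15741) = -1.8489.
Add log likelihood ratio: ln(2.6923) = 0.99040.
Posterior log-odds = -0.85852, so posterior odds = exp(-0.85852) = 0.42379. Converting, P(H|E) = 0.42379/1.4238 = 0.298.

Posterior probability ≈ 0.298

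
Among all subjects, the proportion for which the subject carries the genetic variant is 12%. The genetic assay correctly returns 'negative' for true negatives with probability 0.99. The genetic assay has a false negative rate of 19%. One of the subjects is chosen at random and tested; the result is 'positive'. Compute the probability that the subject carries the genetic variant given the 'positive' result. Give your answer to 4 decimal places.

Let H be the event that the subject carries the genetic variant. P(H) = 0.12, so P(¬H) = 0.88. With E the 'positive' result, P(E|H) = 0.81 and P(E|¬H) = 0.01.
P(E) = 0.81·0.12 + 0.01·0.88 = 0.097200 + 0.0088000 = 0.10600.
By Bayes' theorem, P(H|E) = 0.097200 / 0.10600 = 0.9170.

P(H | E) ≈ 0.9170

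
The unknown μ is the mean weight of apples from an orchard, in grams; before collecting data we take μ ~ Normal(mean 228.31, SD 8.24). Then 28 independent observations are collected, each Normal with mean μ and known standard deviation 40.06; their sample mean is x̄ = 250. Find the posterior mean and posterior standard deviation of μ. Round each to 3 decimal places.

Posterior mean ≈ 240.072; posterior SD ≈ 5.575

Prior precision 1/τ₀² = 1/8.24² = 0.0147281; data precision n/σ² = 28/40.06² = 0.0174476.
Posterior precision = 0.0147281 + 0.0174476 = 0.0321757, giving posterior SD = 1/√0.0321757 = 5.575.
Posterior mean = (0.0147281·228.31 + 0.0174476·250) / 0.0321757 = 240.072.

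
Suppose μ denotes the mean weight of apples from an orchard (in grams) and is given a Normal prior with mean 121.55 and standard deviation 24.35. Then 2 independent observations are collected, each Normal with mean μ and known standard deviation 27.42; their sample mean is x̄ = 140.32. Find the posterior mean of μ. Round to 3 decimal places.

Posterior mean ≈ 133.037

With known σ, the Normal prior is conjugate. Weight on the data is w = (n/σ²)/(n/σ² + 1/τ₀²) = 0.00266008/(0.00266008+0.00168656) = 0.61199.
Posterior mean = w·x̄ + (1−w)·μ₀ = 0.61199·140.32 + 0.38801·121.55 = 133.037.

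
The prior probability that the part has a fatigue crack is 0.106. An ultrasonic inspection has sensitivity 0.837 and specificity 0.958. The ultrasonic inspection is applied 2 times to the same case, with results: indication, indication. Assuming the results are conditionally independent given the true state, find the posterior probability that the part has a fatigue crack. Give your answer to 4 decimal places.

Posterior P(H) ≈ 0.9792

Let H be the event that the part has a fatigue crack; start with P(H) = 0.106. P('indication'|H) = 0.837, P('indication'|¬H) = 0.042.
Update on result 1 ('indication'): P(H) ← 0.837·0.1060 / (0.837·0.1060 + 0.042·0.8940) = 0.088722/0.12627 = 0.7026.
Update on result 2 ('indication'): P(H) ← 0.837·0.7026 / (0.837·0.7026 + 0.042·0.2974) = 0.58811/0.60060 = 0.9792.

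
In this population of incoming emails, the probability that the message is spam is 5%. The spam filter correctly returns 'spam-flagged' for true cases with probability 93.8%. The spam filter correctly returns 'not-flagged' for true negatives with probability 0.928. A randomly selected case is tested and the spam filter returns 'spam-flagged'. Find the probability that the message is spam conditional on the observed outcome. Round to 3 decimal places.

P(H | E) ≈ 0.407

Write H for 'the message is spam'. Prior odds H:¬H = 0.05/0.95 = 0.052632. For the 'spam-flagged' outcome, the likelihood ratio is 0.938/0.072 = 13.028.
Posterior odds = 0.052632 × 13.028 = 0.68567, so P(H|E) = 0.68567/(1+0.68567) = 0.407.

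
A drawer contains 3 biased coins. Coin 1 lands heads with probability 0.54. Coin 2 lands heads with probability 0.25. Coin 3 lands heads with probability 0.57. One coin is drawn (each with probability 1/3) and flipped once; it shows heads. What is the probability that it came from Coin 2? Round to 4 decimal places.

Posterior probability ≈ 0.1838

Tabulate prior·likelihood by source: [1] prior 0.333333, lik 0.54, product 0.1800; [2] prior 0.333333, lik 0.25, product 0.08333; [3] prior 0.333333, lik 0.57, product 0.1900.
Normalizing constant = 0.45333; the posterior for Coin 2 is its product over the sum, 0.08333/0.45333 = 0.1838.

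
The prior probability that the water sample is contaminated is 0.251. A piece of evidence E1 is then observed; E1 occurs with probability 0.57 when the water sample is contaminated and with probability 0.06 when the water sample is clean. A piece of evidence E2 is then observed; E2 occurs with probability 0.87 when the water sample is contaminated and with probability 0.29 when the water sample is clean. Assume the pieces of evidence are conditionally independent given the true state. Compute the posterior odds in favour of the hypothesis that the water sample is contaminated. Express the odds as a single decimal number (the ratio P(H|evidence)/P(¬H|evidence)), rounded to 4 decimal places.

Posterior odds ≈ 9.5507

Prior odds = 0.251/(1−0.251) = 0.33511.
Likelihood ratio for E1 = 0.57/0.06 = 9.5000.
Likelihood ratio for E2 = 0.87/0.29 = 3.0000.
Posterior odds = prior odds × LR₁ × LR₂ = 9.5507.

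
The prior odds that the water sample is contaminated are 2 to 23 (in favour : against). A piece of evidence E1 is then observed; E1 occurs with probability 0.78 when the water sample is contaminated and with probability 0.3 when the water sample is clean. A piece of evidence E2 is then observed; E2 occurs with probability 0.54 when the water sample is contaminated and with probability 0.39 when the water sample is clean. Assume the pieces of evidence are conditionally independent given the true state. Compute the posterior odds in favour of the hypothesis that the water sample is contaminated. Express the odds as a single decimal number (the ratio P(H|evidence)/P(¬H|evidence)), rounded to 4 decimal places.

Posterior odds ≈ 0.3130

Prior odds = 2/23 = 0.086957.
Likelihood ratio for E1 = 0.78/0.3 = 2.6000.
Likelihood ratio for E2 = 0.54/0.39 = 1.3846.
Posterior odds = prior odds × LR₁ × LR₂ = 0.31304.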